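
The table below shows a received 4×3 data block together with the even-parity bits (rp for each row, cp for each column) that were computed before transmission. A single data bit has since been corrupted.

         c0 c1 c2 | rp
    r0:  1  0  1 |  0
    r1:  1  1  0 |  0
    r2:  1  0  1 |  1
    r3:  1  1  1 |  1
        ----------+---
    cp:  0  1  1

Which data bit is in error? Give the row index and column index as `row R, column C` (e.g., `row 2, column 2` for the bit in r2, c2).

Recompute each row's even parity and compare to rp:
  r0: data parity 0, sent rp 0 → ok
  r1: data parity 0, sent rp 0 → ok
  r2: data parity 0, sent rp 1 → mismatch
  r3: data parity 1, sent rp 1 → ok
Recompute each column's even parity and compare to cp:
  c0: data parity 0, sent cp 0 → ok
  c1: data parity 0, sent cp 1 → mismatch
  c2: data parity 1, sent cp 1 → ok
Exactly one row (r2) and one column (c1) fail → the flipped bit is at their intersection.

row 2, column 1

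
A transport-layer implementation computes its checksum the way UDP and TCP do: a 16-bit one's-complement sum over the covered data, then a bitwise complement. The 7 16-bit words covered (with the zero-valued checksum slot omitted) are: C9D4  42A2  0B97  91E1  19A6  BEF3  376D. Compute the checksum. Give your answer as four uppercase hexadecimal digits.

4609

One's-complement addition (fold any carry out of bit 15 back into bit 0):
  0xC9D4 + 0x42A2 = 0x10C76 → wrap carry → 0x0C77
  0x0C77 + 0x0B97 = 0x0180E
  0x180E + 0x91E1 = 0x0A9EF
  0xA9EF + 0x19A6 = 0x0C395
  0xC395 + 0xBEF3 = 0x18288 → wrap carry → 0x8289
  0x8289 + 0x376D = 0x0B9F6
One's-complement sum = 0xB9F6.
Checksum = ~0xB9F6 & 0xFFFF = 0x4609.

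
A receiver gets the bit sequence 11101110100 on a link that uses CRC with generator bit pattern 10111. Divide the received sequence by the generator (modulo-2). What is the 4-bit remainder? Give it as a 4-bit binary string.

1000

Modulo-2 division of 11101110100 by 10111:
  pos 0: 11101 XOR 10111 = 01010
  pos 1: 10101 XOR 10111 = 00010
  pos 4: 10101 XOR 10111 = 00010
Remainder = 1000 (nonzero — an error is detected).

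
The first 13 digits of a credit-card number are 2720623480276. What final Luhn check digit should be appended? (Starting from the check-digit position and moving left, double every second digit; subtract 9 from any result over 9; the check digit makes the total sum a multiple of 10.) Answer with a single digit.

Partial digits right→left: 6 7 2 0 8 4 3 2 6 0 2 7 2
Double every second digit counting from the check-digit position (so the 1st, 3rd, 5th, ... of the partial from the right).
  doubled (with −9 where >9): 3 4 7 6 3 4 4 → sum 31
  kept as-is: 7 0 4 2 0 7 → sum 20
Total = 31 + 20 = 51.
Check digit = (10 − (51 mod 10)) mod 10 = 9.

9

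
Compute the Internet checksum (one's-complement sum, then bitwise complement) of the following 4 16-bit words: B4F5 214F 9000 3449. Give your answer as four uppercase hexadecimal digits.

One's-complement addition (fold any carry out of bit 15 back into bit 0):
  0xB4F5 + 0x214F = 0x0D644
  0xD644 + 0x9000 = 0x16644 → wrap carry → 0x6645
  0x6645 + 0x3449 = 0x09A8E
One's-complement sum = 0x9A8E.
Checksum = ~0x9A8E & 0xFFFF = 0x6571.

6571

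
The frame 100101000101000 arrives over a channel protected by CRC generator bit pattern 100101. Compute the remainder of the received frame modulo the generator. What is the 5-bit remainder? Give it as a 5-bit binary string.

Modulo-2 division of 100101000101000 by 100101:
  pos 0: 100101 XOR 100101 = 000000
  pos 9: 101000 XOR 100101 = 001101
Remainder = 01101 (nonzero — an error is detected).

01101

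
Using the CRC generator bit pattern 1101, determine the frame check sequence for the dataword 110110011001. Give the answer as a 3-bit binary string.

Append 3 zeros: 110110011001000. Divide by 1101 (XOR where the leading bit is 1):
  pos 0: 1101 XOR 1101 = 0000
  pos 4: 1001 XOR 1101 = 0100
  pos 5: 1001 XOR 1101 = 0100
  pos 6: 1000 XOR 1101 = 0101
  pos 7: 1010 XOR 1101 = 0111
  pos 8: 1111 XOR 1101 = 0010
  pos 10: 1000 XOR 1101 = 0101
  pos 11: 1010 XOR 1101 = 0111
Remainder (last 3 bits) = 111. This is the CRC / FCS.

111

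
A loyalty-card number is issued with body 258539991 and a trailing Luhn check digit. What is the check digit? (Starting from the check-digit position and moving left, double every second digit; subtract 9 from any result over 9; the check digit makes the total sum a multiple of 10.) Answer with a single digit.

Partial digits right→left: 1 9 9 9 3 5 8 5 2
Double every second digit counting from the check-digit position (so the 1st, 3rd, 5th, ... of the partial from the right).
  doubled (with −9 where >9): 2 9 6 7 4 → sum 28
  kept as-is: 9 9 5 5 → sum 28
Total = 28 + 28 = 56.
Check digit = (10 − (56 mod 10)) mod 10 = 4.

4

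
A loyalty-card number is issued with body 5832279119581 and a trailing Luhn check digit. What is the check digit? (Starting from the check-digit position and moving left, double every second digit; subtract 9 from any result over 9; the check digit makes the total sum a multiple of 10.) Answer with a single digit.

0

Partial digits right→left: 1 8 5 9 1 1 9 7 2 2 3 8 5
Double every second digit counting from the check-digit position (so the 1st, 3rd, 5th, ... of the partial from the right).
  doubled (with −9 where >9): 2 1 2 9 4 6 1 → sum 25
  kept as-is: 8 9 1 7 2 8 → sum 35
Total = 25 + 35 = 60.
Check digit = (10 − (60 mod 10)) mod 10 = 0.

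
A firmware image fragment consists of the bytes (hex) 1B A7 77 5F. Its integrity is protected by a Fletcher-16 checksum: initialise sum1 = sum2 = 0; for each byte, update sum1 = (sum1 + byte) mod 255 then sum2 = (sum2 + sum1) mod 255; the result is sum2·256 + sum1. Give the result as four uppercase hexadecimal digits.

B199

Running sums (mod 255):
  after byte 0 (1B): sum1=27, sum2=27
  after byte 1 (A7): sum1=194, sum2=221
  after byte 2 (77): sum1=58, sum2=24
  after byte 3 (5F): sum1=153, sum2=177
Checksum = sum2·256 + sum1 = 177·256 + 153 = 45465 = 0xB199.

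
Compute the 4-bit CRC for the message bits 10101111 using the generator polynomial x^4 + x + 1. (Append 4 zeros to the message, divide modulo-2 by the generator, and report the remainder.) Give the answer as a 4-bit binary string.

0110

Append 4 zeros: 101011110000. Divide by 10011 (XOR where the leading bit is 1):
  pos 0: 10101 XOR 10011 = 00110
  pos 2: 11011 XOR 10011 = 01000
  pos 3: 10001 XOR 10011 = 00010
  pos 6: 10000 XOR 10011 = 00011
Remainder (last 4 bits) = 0110. This is the CRC / FCS.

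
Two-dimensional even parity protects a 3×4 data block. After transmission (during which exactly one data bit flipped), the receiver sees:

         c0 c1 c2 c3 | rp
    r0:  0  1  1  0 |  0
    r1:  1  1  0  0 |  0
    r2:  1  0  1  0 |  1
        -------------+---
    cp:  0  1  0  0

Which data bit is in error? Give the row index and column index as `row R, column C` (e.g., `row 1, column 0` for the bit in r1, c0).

row 2, column 1

Recompute each row's even parity and compare to rp:
  r0: data parity 0, sent rp 0 → ok
  r1: data parity 0, sent rp 0 → ok
  r2: data parity 0, sent rp 1 → mismatch
Recompute each column's even parity and compare to cp:
  c0: data parity 0, sent cp 0 → ok
  c1: data parity 0, sent cp 1 → mismatch
  c2: data parity 0, sent cp 0 → ok
  c3: data parity 0, sent cp 0 → ok
Exactly one row (r2) and one column (c1) fail → the flipped bit is at their intersection.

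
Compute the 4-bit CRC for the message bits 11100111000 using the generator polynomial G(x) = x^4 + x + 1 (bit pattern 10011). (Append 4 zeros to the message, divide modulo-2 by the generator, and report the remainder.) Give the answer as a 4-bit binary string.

Append 4 zeros: 111001110000000. Divide by 10011 (XOR where the leading bit is 1):
  pos 0: 11100 XOR 10011 = 01111
  pos 1: 11111 XOR 10011 = 01100
  pos 2: 11001 XOR 10011 = 01010
  pos 3: 10101 XOR 10011 = 00110
  pos 5: 11000 XOR 10011 = 01011
  pos 6: 10110 XOR 10011 = 00101
  pos 8: 10100 XOR 10011 = 00111
  pos 10: 11100 XOR 10011 = 01111
Remainder (last 4 bits) = 1111. This is the CRC / FCS.

1111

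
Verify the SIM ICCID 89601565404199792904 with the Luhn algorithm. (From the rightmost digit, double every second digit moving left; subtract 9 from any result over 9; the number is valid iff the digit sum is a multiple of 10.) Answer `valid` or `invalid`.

From the right, keep odd positions and double even positions (subtract 9 from any doubled value over 9):
  doubled (positions 2,4,...): 0 4 5 9 8 8 3 2 3 7 → sum 49
  kept (positions 1,3,...): 4 9 9 9 1 0 5 5 0 9 → sum 51
Total = 100.
100 mod 10 = 0, so the number is valid.

valid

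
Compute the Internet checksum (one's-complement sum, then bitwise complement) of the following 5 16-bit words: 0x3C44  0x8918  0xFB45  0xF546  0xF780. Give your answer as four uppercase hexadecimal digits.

5295

One's-complement addition (fold any carry out of bit 15 back into bit 0):
  0x3C44 + 0x8918 = 0x0C55C
  0xC55C + 0xFB45 = 0x1C0A1 → wrap carry → 0xC0A2
  0xC0A2 + 0xF546 = 0x1B5E8 → wrap carry → 0xB5E9
  0xB5E9 + 0xF780 = 0x1AD69 → wrap carry → 0xAD6A
One's-complement sum = 0xAD6A.
Checksum = ~0xAD6A & 0xFFFF = 0x5295.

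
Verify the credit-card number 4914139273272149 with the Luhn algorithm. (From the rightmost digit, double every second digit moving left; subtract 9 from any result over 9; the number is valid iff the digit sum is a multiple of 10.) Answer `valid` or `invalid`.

valid

From the right, keep odd positions and double even positions (subtract 9 from any doubled value over 9):
  doubled (positions 2,4,...): 8 4 4 5 9 2 2 8 → sum 42
  kept (positions 1,3,...): 9 1 7 3 2 3 4 9 → sum 38
Total = 80.
80 mod 10 = 0, so the number is valid.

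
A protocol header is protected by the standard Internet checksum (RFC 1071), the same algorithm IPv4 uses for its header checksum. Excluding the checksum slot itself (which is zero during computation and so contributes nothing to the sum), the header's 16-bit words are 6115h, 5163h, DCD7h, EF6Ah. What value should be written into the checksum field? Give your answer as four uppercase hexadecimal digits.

8144

One's-complement addition (fold any carry out of bit 15 back into bit 0):
  0x6115 + 0x5163 = 0x0B278
  0xB278 + 0xDCD7 = 0x18F4F → wrap carry → 0x8F50
  0x8F50 + 0xEF6A = 0x17EBA → wrap carry → 0x7EBB
One's-complement sum = 0x7EBB.
Checksum = ~0x7EBB & 0xFFFF = 0x8144.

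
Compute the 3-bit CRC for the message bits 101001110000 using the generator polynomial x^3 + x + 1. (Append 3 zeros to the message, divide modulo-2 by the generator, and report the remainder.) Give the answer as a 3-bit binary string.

Append 3 zeros: 101001110000000. Divide by 1011 (XOR where the leading bit is 1):
  pos 0: 1010 XOR 1011 = 0001
  pos 3: 1011 XOR 1011 = 0000
  pos 7: 1000 XOR 1011 = 0011
  pos 9: 1100 XOR 1011 = 0111
  pos 10: 1110 XOR 1011 = 0101
  pos 11: 1010 XOR 1011 = 0001
Remainder (last 3 bits) = 001. This is the CRC / FCS.

001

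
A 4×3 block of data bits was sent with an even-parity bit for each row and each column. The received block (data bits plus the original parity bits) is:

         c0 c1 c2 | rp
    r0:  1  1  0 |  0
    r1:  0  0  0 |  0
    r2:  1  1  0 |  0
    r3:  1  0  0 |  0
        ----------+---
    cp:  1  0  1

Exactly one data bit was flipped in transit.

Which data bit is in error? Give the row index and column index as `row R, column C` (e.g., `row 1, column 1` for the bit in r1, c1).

row 3, column 2

Recompute each row's even parity and compare to rp:
  r0: data parity 0, sent rp 0 → ok
  r1: data parity 0, sent rp 0 → ok
  r2: data parity 0, sent rp 0 → ok
  r3: data parity 1, sent rp 0 → mismatch
Recompute each column's even parity and compare to cp:
  c0: data parity 1, sent cp 1 → ok
  c1: data parity 0, sent cp 0 → ok
  c2: data parity 0, sent cp 1 → mismatch
Exactly one row (r3) and one column (c2) fail → the flipped bit is at their intersection.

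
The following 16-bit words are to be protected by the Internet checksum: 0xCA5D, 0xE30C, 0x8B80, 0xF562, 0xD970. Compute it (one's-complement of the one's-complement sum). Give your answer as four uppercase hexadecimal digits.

One's-complement addition (fold any carry out of bit 15 back into bit 0):
  0xCA5D + 0xE30C = 0x1AD69 → wrap carry → 0xAD6A
  0xAD6A + 0x8B80 = 0x138EA → wrap carry → 0x38EB
  0x38EB + 0xF562 = 0x12E4D → wrap carry → 0x2E4E
  0x2E4E + 0xD970 = 0x107BE → wrap carry → 0x07BF
One's-complement sum = 0x07BF.
Checksum = ~0x07BF & 0xFFFF = 0xF840.

F840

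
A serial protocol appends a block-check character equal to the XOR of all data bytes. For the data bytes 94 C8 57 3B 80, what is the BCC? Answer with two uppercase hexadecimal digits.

B0

XOR the bytes together:
  start with 0x94
  0x94 ⊕ 0xC8 = 0x5C
  0x5C ⊕ 0x57 = 0x0B
  0x0B ⊕ 0x3B = 0x30
  0x30 ⊕ 0x80 = 0xB0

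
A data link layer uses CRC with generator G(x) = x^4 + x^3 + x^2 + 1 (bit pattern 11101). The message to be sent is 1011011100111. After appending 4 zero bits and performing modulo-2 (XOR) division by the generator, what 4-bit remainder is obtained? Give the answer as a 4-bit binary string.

Append 4 zeros: 10110111001110000. Divide by 11101 (XOR where the leading bit is 1):
  pos 0: 10110 XOR 11101 = 01011
  pos 1: 10111 XOR 11101 = 01010
  pos 2: 10101 XOR 11101 = 01000
  pos 3: 10001 XOR 11101 = 01100
  pos 4: 11000 XOR 11101 = 00101
  pos 6: 10101 XOR 11101 = 01000
  pos 7: 10001 XOR 11101 = 01100
  pos 8: 11001 XOR 11101 = 00100
  pos 10: 10000 XOR 11101 = 01101
  pos 11: 11010 XOR 11101 = 00111
Remainder (last 4 bits) = 1110. This is the CRC / FCS.

1110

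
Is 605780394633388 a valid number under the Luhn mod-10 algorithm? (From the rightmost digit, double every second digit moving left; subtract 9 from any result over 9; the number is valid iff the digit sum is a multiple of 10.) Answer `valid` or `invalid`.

valid

From the right, keep odd positions and double even positions (subtract 9 from any doubled value over 9):
  doubled (positions 2,4,...): 7 6 3 9 0 5 0 → sum 30
  kept (positions 1,3,...): 8 3 3 4 3 8 5 6 → sum 40
Total = 70.
70 mod 10 = 0, so the number is valid.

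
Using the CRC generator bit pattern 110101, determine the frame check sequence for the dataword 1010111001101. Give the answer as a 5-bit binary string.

10010

Append 5 zeros: 101011100110100000. Divide by 110101 (XOR where the leading bit is 1):
  pos 0: 101011 XOR 110101 = 011110
  pos 1: 111101 XOR 110101 = 001000
  pos 3: 100000 XOR 110101 = 010101
  pos 4: 101011 XOR 110101 = 011110
  pos 5: 111101 XOR 110101 = 001000
  pos 7: 100001 XOR 110101 = 010100
  pos 8: 101000 XOR 110101 = 011101
  pos 9: 111010 XOR 110101 = 001111
  pos 11: 111100 XOR 110101 = 001001
Remainder (last 5 bits) = 10010. This is the CRC / FCS.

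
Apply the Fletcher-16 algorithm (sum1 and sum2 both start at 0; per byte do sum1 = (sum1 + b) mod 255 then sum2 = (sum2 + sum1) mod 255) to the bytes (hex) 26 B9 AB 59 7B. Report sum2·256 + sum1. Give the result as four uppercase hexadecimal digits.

D660

Running sums (mod 255):
  after byte 0 (26): sum1=38, sum2=38
  after byte 1 (B9): sum1=223, sum2=6
  after byte 2 (AB): sum1=139, sum2=145
  after byte 3 (59): sum1=228, sum2=118
  after byte 4 (7B): sum1=96, sum2=214
Checksum = sum2·256 + sum1 = 214·256 + 96 = 54880 = 0xD660.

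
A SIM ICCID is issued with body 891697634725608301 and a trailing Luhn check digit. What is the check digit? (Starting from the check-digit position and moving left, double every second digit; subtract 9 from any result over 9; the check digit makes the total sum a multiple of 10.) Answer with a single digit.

9

Partial digits right→left: 1 0 3 8 0 6 5 2 7 4 3 6 7 9 6 1 9 8
Double every second digit counting from the check-digit position (so the 1st, 3rd, 5th, ... of the partial from the right).
  doubled (with −9 where >9): 2 6 0 1 5 6 5 3 9 → sum 37
  kept as-is: 0 8 6 2 4 6 9 1 8 → sum 44
Total = 37 + 44 = 81.
Check digit = (10 − (81 mod 10)) mod 10 = 9.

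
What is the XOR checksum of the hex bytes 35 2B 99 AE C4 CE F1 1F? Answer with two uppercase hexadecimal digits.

XOR the bytes together:
  start with 0x35
  0x35 ⊕ 0x2B = 0x1E
  0x1E ⊕ 0x99 = 0x87
  0x87 ⊕ 0xAE = 0x29
  0x29 ⊕ 0xC4 = 0xED
  0xED ⊕ 0xCE = 0x23
  0x23 ⊕ 0xF1 = 0xD2
  0xD2 ⊕ 0x1F = 0xCD

CD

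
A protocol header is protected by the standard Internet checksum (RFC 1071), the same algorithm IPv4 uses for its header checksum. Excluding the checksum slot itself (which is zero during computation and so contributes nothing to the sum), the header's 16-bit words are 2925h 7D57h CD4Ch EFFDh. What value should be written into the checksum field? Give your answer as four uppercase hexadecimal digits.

One's-complement addition (fold any carry out of bit 15 back into bit 0):
  0x2925 + 0x7D57 = 0x0A67C
  0xA67C + 0xCD4C = 0x173C8 → wrap carry → 0x73C9
  0x73C9 + 0xEFFD = 0x163C6 → wrap carry → 0x63C7
One's-complement sum = 0x63C7.
Checksum = ~0x63C7 & 0xFFFF = 0x9C38.

9C38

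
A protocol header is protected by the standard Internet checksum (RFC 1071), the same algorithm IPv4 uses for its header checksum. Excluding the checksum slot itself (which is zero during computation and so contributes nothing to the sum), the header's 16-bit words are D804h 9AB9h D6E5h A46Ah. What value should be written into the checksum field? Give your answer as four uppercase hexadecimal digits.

One's-complement addition (fold any carry out of bit 15 back into bit 0):
  0xD804 + 0x9AB9 = 0x172BD → wrap carry → 0x72BE
  0x72BE + 0xD6E5 = 0x149A3 → wrap carry → 0x49A4
  0x49A4 + 0xA46A = 0x0EE0E
One's-complement sum = 0xEE0E.
Checksum = ~0xEE0E & 0xFFFF = 0x11F1.

11F1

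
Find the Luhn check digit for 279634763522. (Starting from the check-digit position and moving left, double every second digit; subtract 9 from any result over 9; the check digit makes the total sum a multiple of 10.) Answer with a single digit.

Partial digits right→left: 2 2 5 3 6 7 4 3 6 9 7 2
Double every second digit counting from the check-digit position (so the 1st, 3rd, 5th, ... of the partial from the right).
  doubled (with −9 where >9): 4 1 3 8 3 5 → sum 24
  kept as-is: 2 3 7 3 9 2 → sum 26
Total = 24 + 26 = 50.
Check digit = (10 − (50 mod 10)) mod 10 = 0.

0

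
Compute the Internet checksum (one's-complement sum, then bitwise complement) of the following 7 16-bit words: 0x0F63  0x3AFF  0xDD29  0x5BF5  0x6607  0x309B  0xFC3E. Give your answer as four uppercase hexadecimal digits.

One's-complement addition (fold any carry out of bit 15 back into bit 0):
  0x0F63 + 0x3AFF = 0x04A62
  0x4A62 + 0xDD29 = 0x1278B → wrap carry → 0x278C
  0x278C + 0x5BF5 = 0x08381
  0x8381 + 0x6607 = 0x0E988
  0xE988 + 0x309B = 0x11A23 → wrap carry → 0x1A24
  0x1A24 + 0xFC3E = 0x11662 → wrap carry → 0x1663
One's-complement sum = 0x1663.
Checksum = ~0x1663 & 0xFFFF = 0xE99C.

E99C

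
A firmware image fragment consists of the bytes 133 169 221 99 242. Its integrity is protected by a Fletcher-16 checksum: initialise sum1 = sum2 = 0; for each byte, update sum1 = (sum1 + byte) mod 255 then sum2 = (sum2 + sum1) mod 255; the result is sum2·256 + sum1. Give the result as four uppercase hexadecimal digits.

9563

Running sums (mod 255):
  after byte 0 (133): sum1=133, sum2=133
  after byte 1 (169): sum1=47, sum2=180
  after byte 2 (221): sum1=13, sum2=193
  after byte 3 (99): sum1=112, sum2=50
  after byte 4 (242): sum1=99, sum2=149
Checksum = sum2·256 + sum1 = 149·256 + 99 = 38243 = 0x9563.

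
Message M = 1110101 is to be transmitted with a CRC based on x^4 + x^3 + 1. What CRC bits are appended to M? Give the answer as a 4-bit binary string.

0111

Append 4 zeros: 11101010000. Divide by 11001 (XOR where the leading bit is 1):
  pos 0: 11101 XOR 11001 = 00100
  pos 2: 10001 XOR 11001 = 01000
  pos 3: 10000 XOR 11001 = 01001
  pos 4: 10010 XOR 11001 = 01011
  pos 5: 10110 XOR 11001 = 01111
  pos 6: 11110 XOR 11001 = 00111
Remainder (last 4 bits) = 0111. This is the CRC / FCS.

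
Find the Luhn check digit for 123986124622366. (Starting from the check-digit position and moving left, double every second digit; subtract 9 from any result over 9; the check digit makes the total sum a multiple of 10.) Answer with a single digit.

9

Partial digits right→left: 6 6 3 2 2 6 4 2 1 6 8 9 3 2 1
Double every second digit counting from the check-digit position (so the 1st, 3rd, 5th, ... of the partial from the right).
  doubled (with −9 where >9): 3 6 4 8 2 7 6 2 → sum 38
  kept as-is: 6 2 6 2 6 9 2 → sum 33
Total = 38 + 33 = 71.
Check digit = (10 − (71 mod 10)) mod 10 = 9.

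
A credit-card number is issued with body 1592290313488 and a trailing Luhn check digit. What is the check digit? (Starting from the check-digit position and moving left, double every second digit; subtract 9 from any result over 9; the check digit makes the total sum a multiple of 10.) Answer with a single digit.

8

Partial digits right→left: 8 8 4 3 1 3 0 9 2 2 9 5 1
Double every second digit counting from the check-digit position (so the 1st, 3rd, 5th, ... of the partial from the right).
  doubled (with −9 where >9): 7 8 2 0 4 9 2 → sum 32
  kept as-is: 8 3 3 9 2 5 → sum 30
Total = 32 + 30 = 62.
Check digit = (10 − (62 mod 10)) mod 10 = 8.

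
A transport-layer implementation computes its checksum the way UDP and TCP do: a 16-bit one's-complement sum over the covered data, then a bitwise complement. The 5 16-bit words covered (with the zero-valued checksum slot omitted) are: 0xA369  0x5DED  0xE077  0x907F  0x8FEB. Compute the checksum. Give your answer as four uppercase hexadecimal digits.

FDC5

One's-complement addition (fold any carry out of bit 15 back into bit 0):
  0xA369 + 0x5DED = 0x10156 → wrap carry → 0x0157
  0x0157 + 0xE077 = 0x0E1CE
  0xE1CE + 0x907F = 0x1724D → wrap carry → 0x724E
  0x724E + 0x8FEB = 0x10239 → wrap carry → 0x023A
One's-complement sum = 0x023A.
Checksum = ~0x023A & 0xFFFF = 0xFDC5.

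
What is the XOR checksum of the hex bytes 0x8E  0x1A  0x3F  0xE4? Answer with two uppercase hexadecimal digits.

4F

XOR the bytes together:
  start with 0x8E
  0x8E ⊕ 0x1A = 0x94
  0x94 ⊕ 0x3F = 0xAB
  0xAB ⊕ 0xE4 = 0x4F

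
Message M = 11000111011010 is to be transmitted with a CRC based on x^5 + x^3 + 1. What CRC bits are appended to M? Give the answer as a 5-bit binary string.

Append 5 zeros: 1100011101101000000. Divide by 101001 (XOR where the leading bit is 1):
  pos 0: 110001 XOR 101001 = 011000
  pos 1: 110001 XOR 101001 = 011000
  pos 2: 110001 XOR 101001 = 011000
  pos 3: 110000 XOR 101001 = 011001
  pos 4: 110011 XOR 101001 = 011010
  pos 5: 110101 XOR 101001 = 011100
  pos 6: 111000 XOR 101001 = 010001
  pos 7: 100011 XOR 101001 = 001010
  pos 9: 101000 XOR 101001 = 000001
Remainder (last 5 bits) = 10000. This is the CRC / FCS.

10000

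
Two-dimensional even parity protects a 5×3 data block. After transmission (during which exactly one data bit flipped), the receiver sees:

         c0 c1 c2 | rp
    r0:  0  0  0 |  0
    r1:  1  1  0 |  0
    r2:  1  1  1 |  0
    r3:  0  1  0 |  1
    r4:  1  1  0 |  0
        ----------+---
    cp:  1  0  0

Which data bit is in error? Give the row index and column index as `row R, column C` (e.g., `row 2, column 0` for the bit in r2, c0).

row 2, column 2

Recompute each row's even parity and compare to rp:
  r0: data parity 0, sent rp 0 → ok
  r1: data parity 0, sent rp 0 → ok
  r2: data parity 1, sent rp 0 → mismatch
  r3: data parity 1, sent rp 1 → ok
  r4: data parity 0, sent rp 0 → ok
Recompute each column's even parity and compare to cp:
  c0: data parity 1, sent cp 1 → ok
  c1: data parity 0, sent cp 0 → ok
  c2: data parity 1, sent cp 0 → mismatch
Exactly one row (r2) and one column (c2) fail → the flipped bit is at their intersection.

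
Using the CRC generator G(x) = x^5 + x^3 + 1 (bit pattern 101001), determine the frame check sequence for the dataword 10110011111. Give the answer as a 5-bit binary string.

Append 5 zeros: 1011001111100000. Divide by 101001 (XOR where the leading bit is 1):
  pos 0: 101100 XOR 101001 = 000101
  pos 3: 101111 XOR 101001 = 000110
  pos 6: 110110 XOR 101001 = 011111
  pos 7: 111110 XOR 101001 = 010111
  pos 8: 101110 XOR 101001 = 000111
Remainder (last 5 bits) = 11100. This is the CRC / FCS.

11100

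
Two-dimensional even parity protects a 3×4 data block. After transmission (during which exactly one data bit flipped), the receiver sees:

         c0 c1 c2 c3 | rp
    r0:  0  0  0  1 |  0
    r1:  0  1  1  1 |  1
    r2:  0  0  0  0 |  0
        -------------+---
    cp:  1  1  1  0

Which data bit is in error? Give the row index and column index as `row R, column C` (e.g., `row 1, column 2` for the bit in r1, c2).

Recompute each row's even parity and compare to rp:
  r0: data parity 1, sent rp 0 → mismatch
  r1: data parity 1, sent rp 1 → ok
  r2: data parity 0, sent rp 0 → ok
Recompute each column's even parity and compare to cp:
  c0: data parity 0, sent cp 1 → mismatch
  c1: data parity 1, sent cp 1 → ok
  c2: data parity 1, sent cp 1 → ok
  c3: data parity 0, sent cp 0 → ok
Exactly one row (r0) and one column (c0) fail → the flipped bit is at their intersection.

row 0, column 0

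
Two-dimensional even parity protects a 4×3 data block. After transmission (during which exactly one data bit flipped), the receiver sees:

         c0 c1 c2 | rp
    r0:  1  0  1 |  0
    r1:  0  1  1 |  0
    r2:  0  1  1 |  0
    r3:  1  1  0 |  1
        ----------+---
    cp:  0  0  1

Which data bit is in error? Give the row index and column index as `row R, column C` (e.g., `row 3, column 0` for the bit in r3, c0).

Recompute each row's even parity and compare to rp:
  r0: data parity 0, sent rp 0 → ok
  r1: data parity 0, sent rp 0 → ok
  r2: data parity 0, sent rp 0 → ok
  r3: data parity 0, sent rp 1 → mismatch
Recompute each column's even parity and compare to cp:
  c0: data parity 0, sent cp 0 → ok
  c1: data parity 1, sent cp 0 → mismatch
  c2: data parity 1, sent cp 1 → ok
Exactly one row (r3) and one column (c1) fail → the flipped bit is at their intersection.

row 3, column 1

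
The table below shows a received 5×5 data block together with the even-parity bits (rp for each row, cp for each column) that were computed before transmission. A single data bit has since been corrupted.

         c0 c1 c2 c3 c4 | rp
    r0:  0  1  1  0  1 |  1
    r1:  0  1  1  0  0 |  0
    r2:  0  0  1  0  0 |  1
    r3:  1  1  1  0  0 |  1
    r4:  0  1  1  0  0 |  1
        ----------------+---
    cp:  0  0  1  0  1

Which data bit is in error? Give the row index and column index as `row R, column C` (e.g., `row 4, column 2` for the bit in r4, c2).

row 4, column 0

Recompute each row's even parity and compare to rp:
  r0: data parity 1, sent rp 1 → ok
  r1: data parity 0, sent rp 0 → ok
  r2: data parity 1, sent rp 1 → ok
  r3: data parity 1, sent rp 1 → ok
  r4: data parity 0, sent rp 1 → mismatch
Recompute each column's even parity and compare to cp:
  c0: data parity 1, sent cp 0 → mismatch
  c1: data parity 0, sent cp 0 → ok
  c2: data parity 1, sent cp 1 → ok
  c3: data parity 0, sent cp 0 → ok
  c4: data parity 1, sent cp 1 → ok
Exactly one row (r4) and one column (c0) fail → the flipped bit is at their intersection.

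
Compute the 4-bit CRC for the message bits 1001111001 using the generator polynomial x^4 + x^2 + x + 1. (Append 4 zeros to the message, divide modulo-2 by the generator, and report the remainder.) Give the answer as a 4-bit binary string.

Append 4 zeros: 10011110010000. Divide by 10111 (XOR where the leading bit is 1):
  pos 0: 10011 XOR 10111 = 00100
  pos 2: 10011 XOR 10111 = 00100
  pos 4: 10000 XOR 10111 = 00111
  pos 6: 11110 XOR 10111 = 01001
  pos 7: 10010 XOR 10111 = 00101
  pos 9: 10100 XOR 10111 = 00011
Remainder (last 4 bits) = 0011. This is the CRC / FCS.

0011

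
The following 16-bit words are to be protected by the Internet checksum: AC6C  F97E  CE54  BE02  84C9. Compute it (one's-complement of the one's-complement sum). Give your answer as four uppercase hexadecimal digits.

48F3

One's-complement addition (fold any carry out of bit 15 back into bit 0):
  0xAC6C + 0xF97E = 0x1A5EA → wrap carry → 0xA5EB
  0xA5EB + 0xCE54 = 0x1743F → wrap carry → 0x7440
  0x7440 + 0xBE02 = 0x13242 → wrap carry → 0x3243
  0x3243 + 0x84C9 = 0x0B70C
One's-complement sum = 0xB70C.
Checksum = ~0xB70C & 0xFFFF = 0x48F3.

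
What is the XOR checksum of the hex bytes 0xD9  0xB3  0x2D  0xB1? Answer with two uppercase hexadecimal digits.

F6

XOR the bytes together:
  start with 0xD9
  0xD9 ⊕ 0xB3 = 0x6A
  0x6A ⊕ 0x2D = 0x47
  0x47 ⊕ 0xB1 = 0xF6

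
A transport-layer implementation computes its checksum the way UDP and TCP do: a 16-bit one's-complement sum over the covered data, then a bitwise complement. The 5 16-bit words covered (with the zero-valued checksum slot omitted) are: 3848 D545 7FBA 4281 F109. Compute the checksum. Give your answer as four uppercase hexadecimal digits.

3F2C

One's-complement addition (fold any carry out of bit 15 back into bit 0):
  0x3848 + 0xD545 = 0x10D8D → wrap carry → 0x0D8E
  0x0D8E + 0x7FBA = 0x08D48
  0x8D48 + 0x4281 = 0x0CFC9
  0xCFC9 + 0xF109 = 0x1C0D2 → wrap carry → 0xC0D3
One's-complement sum = 0xC0D3.
Checksum = ~0xC0D3 & 0xFFFF = 0x3F2C.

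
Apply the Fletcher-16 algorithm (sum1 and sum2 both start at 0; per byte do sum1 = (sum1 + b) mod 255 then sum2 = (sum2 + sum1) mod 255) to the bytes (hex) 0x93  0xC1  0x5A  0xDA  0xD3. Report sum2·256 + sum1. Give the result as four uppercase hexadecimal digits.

Running sums (mod 255):
  after byte 0 (0x93): sum1=147, sum2=147
  after byte 1 (0xC1): sum1=85, sum2=232
  after byte 2 (0x5A): sum1=175, sum2=152
  after byte 3 (0xDA): sum1=138, sum2=35
  after byte 4 (0xD3): sum1=94, sum2=129
Checksum = sum2·256 + sum1 = 129·256 + 94 = 33118 = 0x815E.

815E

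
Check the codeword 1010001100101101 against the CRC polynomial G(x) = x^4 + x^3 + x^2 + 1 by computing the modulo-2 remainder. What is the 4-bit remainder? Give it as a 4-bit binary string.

0000

Modulo-2 division of 1010001100101101 by 11101:
  pos 0: 10100 XOR 11101 = 01001
  pos 1: 10010 XOR 11101 = 01111
  pos 2: 11111 XOR 11101 = 00010
  pos 5: 10100 XOR 11101 = 01001
  pos 6: 10011 XOR 11101 = 01110
  pos 7: 11100 XOR 11101 = 00001
  pos 11: 11101 XOR 11101 = 00000
Remainder = 0000 (zero — the frame passes the CRC check).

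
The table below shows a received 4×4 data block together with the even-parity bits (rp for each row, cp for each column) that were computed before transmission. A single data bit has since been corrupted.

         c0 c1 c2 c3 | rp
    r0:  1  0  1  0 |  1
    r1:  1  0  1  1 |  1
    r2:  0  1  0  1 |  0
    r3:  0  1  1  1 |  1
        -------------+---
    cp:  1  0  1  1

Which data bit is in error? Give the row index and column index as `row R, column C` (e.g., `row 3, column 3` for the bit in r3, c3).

Recompute each row's even parity and compare to rp:
  r0: data parity 0, sent rp 1 → mismatch
  r1: data parity 1, sent rp 1 → ok
  r2: data parity 0, sent rp 0 → ok
  r3: data parity 1, sent rp 1 → ok
Recompute each column's even parity and compare to cp:
  c0: data parity 0, sent cp 1 → mismatch
  c1: data parity 0, sent cp 0 → ok
  c2: data parity 1, sent cp 1 → ok
  c3: data parity 1, sent cp 1 → ok
Exactly one row (r0) and one column (c0) fail → the flipped bit is at their intersection.

row 0, column 0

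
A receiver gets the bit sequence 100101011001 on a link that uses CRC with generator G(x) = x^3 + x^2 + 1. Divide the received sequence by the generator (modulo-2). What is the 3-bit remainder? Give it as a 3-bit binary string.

000

Modulo-2 division of 100101011001 by 1101:
  pos 0: 1001 XOR 1101 = 0100
  pos 1: 1000 XOR 1101 = 0101
  pos 2: 1011 XOR 1101 = 0110
  pos 3: 1100 XOR 1101 = 0001
  pos 6: 1110 XOR 1101 = 0011
  pos 8: 1101 XOR 1101 = 0000
Remainder = 000 (zero — the frame passes the CRC check).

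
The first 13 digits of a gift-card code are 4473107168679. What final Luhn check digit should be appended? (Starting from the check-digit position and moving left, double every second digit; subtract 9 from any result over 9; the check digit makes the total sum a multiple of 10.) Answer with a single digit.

Partial digits right→left: 9 7 6 8 6 1 7 0 1 3 7 4 4
Double every second digit counting from the check-digit position (so the 1st, 3rd, 5th, ... of the partial from the right).
  doubled (with −9 where >9): 9 3 3 5 2 5 8 → sum 35
  kept as-is: 7 8 1 0 3 4 → sum 23
Total = 35 + 23 = 58.
Check digit = (10 − (58 mod 10)) mod 10 = 2.

2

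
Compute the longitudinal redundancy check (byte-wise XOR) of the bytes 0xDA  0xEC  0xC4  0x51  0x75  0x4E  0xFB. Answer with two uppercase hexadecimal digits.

XOR the bytes together:
  start with 0xDA
  0xDA ⊕ 0xEC = 0x36
  0x36 ⊕ 0xC4 = 0xF2
  0xF2 ⊕ 0x51 = 0xA3
  0xA3 ⊕ 0x75 = 0xD6
  0xD6 ⊕ 0x4E = 0x98
  0x98 ⊕ 0xFB = 0x63

63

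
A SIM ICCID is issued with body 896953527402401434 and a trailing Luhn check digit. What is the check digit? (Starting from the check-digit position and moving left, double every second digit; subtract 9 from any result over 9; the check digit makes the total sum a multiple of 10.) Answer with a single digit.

Partial digits right→left: 4 3 4 1 0 4 2 0 4 7 2 5 3 5 9 6 9 8
Double every second digit counting from the check-digit position (so the 1st, 3rd, 5th, ... of the partial from the right).
  doubled (with −9 where >9): 8 8 0 4 8 4 6 9 9 → sum 56
  kept as-is: 3 1 4 0 7 5 5 6 8 → sum 39
Total = 56 + 39 = 95.
Check digit = (10 − (95 mod 10)) mod 10 = 5.

5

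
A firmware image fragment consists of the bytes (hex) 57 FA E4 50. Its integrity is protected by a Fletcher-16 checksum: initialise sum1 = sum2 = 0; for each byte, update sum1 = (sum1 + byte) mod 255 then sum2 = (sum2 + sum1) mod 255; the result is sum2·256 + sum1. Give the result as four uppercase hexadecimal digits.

Running sums (mod 255):
  after byte 0 (57): sum1=87, sum2=87
  after byte 1 (FA): sum1=82, sum2=169
  after byte 2 (E4): sum1=55, sum2=224
  after byte 3 (50): sum1=135, sum2=104
Checksum = sum2·256 + sum1 = 104·256 + 135 = 26759 = 0x6887.

6887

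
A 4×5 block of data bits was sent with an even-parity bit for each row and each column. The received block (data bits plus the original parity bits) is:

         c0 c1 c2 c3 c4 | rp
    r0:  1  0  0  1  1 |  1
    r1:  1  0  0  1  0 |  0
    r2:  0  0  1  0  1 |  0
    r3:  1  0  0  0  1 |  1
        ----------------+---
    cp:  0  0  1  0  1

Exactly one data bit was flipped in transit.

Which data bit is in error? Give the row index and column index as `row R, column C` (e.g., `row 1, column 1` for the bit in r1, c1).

Recompute each row's even parity and compare to rp:
  r0: data parity 1, sent rp 1 → ok
  r1: data parity 0, sent rp 0 → ok
  r2: data parity 0, sent rp 0 → ok
  r3: data parity 0, sent rp 1 → mismatch
Recompute each column's even parity and compare to cp:
  c0: data parity 1, sent cp 0 → mismatch
  c1: data parity 0, sent cp 0 → ok
  c2: data parity 1, sent cp 1 → ok
  c3: data parity 0, sent cp 0 → ok
  c4: data parity 1, sent cp 1 → ok
Exactly one row (r3) and one column (c0) fail → the flipped bit is at their intersection.

row 3, column 0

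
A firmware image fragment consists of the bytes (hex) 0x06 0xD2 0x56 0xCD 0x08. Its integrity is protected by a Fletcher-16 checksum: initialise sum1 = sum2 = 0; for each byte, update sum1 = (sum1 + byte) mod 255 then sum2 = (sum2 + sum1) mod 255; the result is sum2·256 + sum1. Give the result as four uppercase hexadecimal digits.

1005

Running sums (mod 255):
  after byte 0 (0x06): sum1=6, sum2=6
  after byte 1 (0xD2): sum1=216, sum2=222
  after byte 2 (0x56): sum1=47, sum2=14
  after byte 3 (0xCD): sum1=252, sum2=11
  after byte 4 (0x08): sum1=5, sum2=16
Checksum = sum2·256 + sum1 = 16·256 + 5 = 4101 = 0x1005.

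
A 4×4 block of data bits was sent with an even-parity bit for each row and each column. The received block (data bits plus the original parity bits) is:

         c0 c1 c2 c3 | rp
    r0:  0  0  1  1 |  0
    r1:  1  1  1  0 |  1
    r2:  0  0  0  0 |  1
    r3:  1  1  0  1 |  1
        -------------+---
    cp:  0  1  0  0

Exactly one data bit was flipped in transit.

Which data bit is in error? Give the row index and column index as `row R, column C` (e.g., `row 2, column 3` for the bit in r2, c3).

row 2, column 1

Recompute each row's even parity and compare to rp:
  r0: data parity 0, sent rp 0 → ok
  r1: data parity 1, sent rp 1 → ok
  r2: data parity 0, sent rp 1 → mismatch
  r3: data parity 1, sent rp 1 → ok
Recompute each column's even parity and compare to cp:
  c0: data parity 0, sent cp 0 → ok
  c1: data parity 0, sent cp 1 → mismatch
  c2: data parity 0, sent cp 0 → ok
  c3: data parity 0, sent cp 0 → ok
Exactly one row (r2) and one column (c1) fail → the flipped bit is at their intersection.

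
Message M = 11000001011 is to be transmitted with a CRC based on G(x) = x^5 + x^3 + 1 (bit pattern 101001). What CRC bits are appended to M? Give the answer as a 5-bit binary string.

Append 5 zeros: 1100000101100000. Divide by 101001 (XOR where the leading bit is 1):
  pos 0: 110000 XOR 101001 = 011001
  pos 1: 110010 XOR 101001 = 011011
  pos 2: 110111 XOR 101001 = 011110
  pos 3: 111100 XOR 101001 = 010101
  pos 4: 101011 XOR 101001 = 000010
  pos 8: 101000 XOR 101001 = 000001
Remainder (last 5 bits) = 00100. This is the CRC / FCS.

00100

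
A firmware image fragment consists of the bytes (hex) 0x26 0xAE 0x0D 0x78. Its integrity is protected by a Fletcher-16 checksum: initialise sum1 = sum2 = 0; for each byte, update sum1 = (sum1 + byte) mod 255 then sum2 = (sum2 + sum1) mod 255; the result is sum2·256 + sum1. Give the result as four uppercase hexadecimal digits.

Running sums (mod 255):
  after byte 0 (0x26): sum1=38, sum2=38
  after byte 1 (0xAE): sum1=212, sum2=250
  after byte 2 (0x0D): sum1=225, sum2=220
  after byte 3 (0x78): sum1=90, sum2=55
Checksum = sum2·256 + sum1 = 55·256 + 90 = 14170 = 0x375A.

375A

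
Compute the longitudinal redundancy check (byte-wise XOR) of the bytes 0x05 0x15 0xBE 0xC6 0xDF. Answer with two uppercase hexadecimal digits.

B7

XOR the bytes together:
  start with 0x05
  0x05 ⊕ 0x15 = 0x10
  0x10 ⊕ 0xBE = 0xAE
  0xAE ⊕ 0xC6 = 0x68
  0x68 ⊕ 0xDF = 0xB7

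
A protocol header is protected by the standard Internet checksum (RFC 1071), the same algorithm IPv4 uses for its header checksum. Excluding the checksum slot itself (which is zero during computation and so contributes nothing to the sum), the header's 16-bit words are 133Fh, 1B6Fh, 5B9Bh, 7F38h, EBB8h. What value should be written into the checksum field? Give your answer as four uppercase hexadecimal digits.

0AC5

One's-complement addition (fold any carry out of bit 15 back into bit 0):
  0x133F + 0x1B6F = 0x02EAE
  0x2EAE + 0x5B9B = 0x08A49
  0x8A49 + 0x7F38 = 0x10981 → wrap carry → 0x0982
  0x0982 + 0xEBB8 = 0x0F53A
One's-complement sum = 0xF53A.
Checksum = ~0xF53A & 0xFFFF = 0x0AC5.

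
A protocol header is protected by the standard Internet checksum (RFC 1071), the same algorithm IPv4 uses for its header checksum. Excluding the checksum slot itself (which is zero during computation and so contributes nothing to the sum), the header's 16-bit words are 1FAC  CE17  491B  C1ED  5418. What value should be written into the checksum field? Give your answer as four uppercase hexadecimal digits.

One's-complement addition (fold any carry out of bit 15 back into bit 0):
  0x1FAC + 0xCE17 = 0x0EDC3
  0xEDC3 + 0x491B = 0x136DE → wrap carry → 0x36DF
  0x36DF + 0xC1ED = 0x0F8CC
  0xF8CC + 0x5418 = 0x14CE4 → wrap carry → 0x4CE5
One's-complement sum = 0x4CE5.
Checksum = ~0x4CE5 & 0xFFFF = 0xB31A.

B31A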